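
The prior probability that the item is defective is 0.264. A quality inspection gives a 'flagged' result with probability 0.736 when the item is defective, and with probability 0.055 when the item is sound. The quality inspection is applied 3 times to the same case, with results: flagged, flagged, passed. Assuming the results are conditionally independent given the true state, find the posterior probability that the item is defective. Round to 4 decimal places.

Let H be the event that the item is defective; start with P(H) = 0.264. P('flagged'|H) = 0.736, P('flagged'|¬H) = 0.055.
Update on result 1 ('flagged'): P(H) ← 0.736·0.2640 / (0.736·0.2640 + 0.055·0.7360) = 0.19430/0.23478 = 0.8276.
Update on result 2 ('flagged'): P(H) ← 0.736·0.8276 / (0.736·0.8276 + 0.055·0.1724) = 0.60910/0.61859 = 0.9847.
Update on result 3 ('passed'): P(H) ← 0.264·0.9847 / (0.264·0.9847 + 0.945·0.0153) = 0.25995/0.27444 = 0.9472.

Posterior P(H) ≈ 0.9472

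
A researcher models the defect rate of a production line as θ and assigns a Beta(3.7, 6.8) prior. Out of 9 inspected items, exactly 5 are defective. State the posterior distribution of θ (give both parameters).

Posterior: Beta(8.7, 10.8)

Observing 5 successes and 4 failures updates Beta(3.7, 6.8) by adding the success and failure counts to the two shape parameters: α = 3.7+5 = 8.7, β = 6.8+4 = 10.8.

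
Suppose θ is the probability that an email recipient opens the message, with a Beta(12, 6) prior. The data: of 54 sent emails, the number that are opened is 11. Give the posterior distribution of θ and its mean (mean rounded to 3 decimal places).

Posterior: Beta(23, 49); mean ≈ 0.319

The binomial likelihood is conjugate to the Beta prior: with 11 successes and 43 failures, the posterior is Beta(12+11, 6+43) = Beta(23, 49).
E[θ | data] = 23/(23+49) = 0.319.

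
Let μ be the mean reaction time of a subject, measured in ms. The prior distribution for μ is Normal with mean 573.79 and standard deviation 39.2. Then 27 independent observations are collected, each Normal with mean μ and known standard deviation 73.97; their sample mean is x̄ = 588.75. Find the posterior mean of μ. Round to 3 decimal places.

Posterior mean ≈ 587.007

Prior precision 1/τ₀² = 1/39.2² = 0.00065077; data precision n/σ² = 27/73.97² = 0.00493461.
Posterior precision = 0.00065077 + 0.00493461 = 0.00558538.
Posterior mean = (0.00065077·573.79 + 0.00493461·588.75) / 0.00558538 = 587.007.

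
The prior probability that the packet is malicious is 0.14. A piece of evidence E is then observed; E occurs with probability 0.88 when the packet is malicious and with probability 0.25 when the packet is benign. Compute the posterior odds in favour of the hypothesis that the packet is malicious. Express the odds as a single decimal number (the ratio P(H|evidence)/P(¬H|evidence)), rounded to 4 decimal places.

Prior odds = 0.14/(1−0.14) = 0.16279.
Likelihood ratio for E = 0.88/0.25 = 3.5200.
Posterior odds = prior odds × LR = 0.57302.

Posterior odds ≈ 0.5730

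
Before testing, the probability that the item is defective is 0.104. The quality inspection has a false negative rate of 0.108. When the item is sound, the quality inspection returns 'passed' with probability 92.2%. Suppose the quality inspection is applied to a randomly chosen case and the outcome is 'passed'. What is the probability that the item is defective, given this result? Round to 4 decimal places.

P(H | E) ≈ 0.0134

Write H for 'the item is defective'. Prior odds H:¬H = 0.104/0.896 = 0.11607. For the 'passed' outcome, the likelihood ratio is 0.108/0.922 = 0.11714.
Posterior odds = 0.11607 × 0.11714 = 0.013596, so P(H|E) = 0.013596/(1+0.013596) = 0.0134.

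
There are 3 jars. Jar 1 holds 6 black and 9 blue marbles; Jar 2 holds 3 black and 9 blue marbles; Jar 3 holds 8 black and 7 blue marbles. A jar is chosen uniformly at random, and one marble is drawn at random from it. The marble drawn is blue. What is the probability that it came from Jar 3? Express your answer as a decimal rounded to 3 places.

Posterior probability ≈ 0.257

Tabulate prior·likelihood by source: [1] prior 0.333333, lik 0.6, product 0.2000; [2] prior 0.333333, lik 0.75, product 0.2500; [3] prior 0.333333, lik 0.4667, product 0.1556.
Normalizing constant = 0.60556; the posterior for Jar 3 is its product over the sum, 0.1556/0.60556 = 0.257.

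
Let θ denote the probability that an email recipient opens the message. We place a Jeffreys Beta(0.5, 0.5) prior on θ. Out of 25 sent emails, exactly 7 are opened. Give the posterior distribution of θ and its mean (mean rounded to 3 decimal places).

Observing 7 successes and 18 failures updates Beta(0.5, 0.5) by adding the success and failure counts to the two shape parameters: α = 0.5+7 = 7.5, β = 0.5+18 = 18.5.
E[θ | data] = 7.5/(7.5+18.5) = 0.288.

Posterior: Beta(7.5, 18.5); mean ≈ 0.288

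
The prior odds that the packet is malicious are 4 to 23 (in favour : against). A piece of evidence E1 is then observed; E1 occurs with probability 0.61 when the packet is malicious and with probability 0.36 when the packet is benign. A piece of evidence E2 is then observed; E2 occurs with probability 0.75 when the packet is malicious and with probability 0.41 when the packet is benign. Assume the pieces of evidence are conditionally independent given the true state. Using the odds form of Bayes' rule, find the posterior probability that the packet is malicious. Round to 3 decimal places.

Prior odds = 4/23 = 0.17391. In log-odds, ln(0.17391) = -1.7492.
Add log likelihood ratios: ln(1.6944) + ln(1.8293) = 1.1313.
Posterior log-odds = -0.61793, so posterior odds = exp(-0.61793) = 0.53906. Converting, P(H|E) = 0.53906/1.5391 = 0.350.

Posterior probability ≈ 0.350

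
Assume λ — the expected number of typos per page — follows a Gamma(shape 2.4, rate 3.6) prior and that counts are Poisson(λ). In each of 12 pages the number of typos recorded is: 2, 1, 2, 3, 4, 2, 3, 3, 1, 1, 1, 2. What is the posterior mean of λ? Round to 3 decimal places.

Posterior mean ≈ 1.756

Total count ∑xᵢ = 25 over n = 12 pages.
Gamma is conjugate to the Poisson likelihood: posterior is Gamma(shape = 2.4+25 = 27.4, rate = 3.6+12 = 15.6).
Posterior mean = shape/rate = 27.4/15.6 = 1.756.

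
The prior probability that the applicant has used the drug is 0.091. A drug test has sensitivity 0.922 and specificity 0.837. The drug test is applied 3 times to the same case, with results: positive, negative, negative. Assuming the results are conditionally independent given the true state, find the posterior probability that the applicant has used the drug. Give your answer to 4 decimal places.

Let H be the event that the applicant has used the drug; start with P(H) = 0.091. P('positive'|H) = 0.922, P('positive'|¬H) = 0.163.
Update on result 1 ('positive'): P(H) ← 0.922·0.0910 / (0.922·0.0910 + 0.163·0.9090) = 0.083902/0.23207 = 0.3615.
Update on result 2 ('negative'): P(H) ← 0.078·0.3615 / (0.078·0.3615 + 0.837·0.6385) = 0.028200/0.56259 = 0.0501.
Update on result 3 ('negative'): P(H) ← 0.078·0.0501 / (0.078·0.0501 + 0.837·0.9499) = 0.0039098/0.79895 = 0.0049.

Posterior P(H) ≈ 0.0049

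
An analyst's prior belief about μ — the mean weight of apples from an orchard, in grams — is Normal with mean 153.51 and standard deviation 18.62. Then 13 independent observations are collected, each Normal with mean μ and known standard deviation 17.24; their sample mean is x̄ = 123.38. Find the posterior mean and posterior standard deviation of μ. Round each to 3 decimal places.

With known σ, the Normal prior is conjugate. Weight on the data is w = (n/σ²)/(n/σ² + 1/τ₀²) = 0.0437390/(0.0437390+0.00288430) = 0.93814.
Posterior mean = w·x̄ + (1−w)·μ₀ = 0.93814·123.38 + 0.061864·153.51 = 125.244. Posterior variance = 1/(0.0437390+0.00288430) = 21.4485, so SD = 4.631.

Posterior mean ≈ 125.244; posterior SD ≈ 4.631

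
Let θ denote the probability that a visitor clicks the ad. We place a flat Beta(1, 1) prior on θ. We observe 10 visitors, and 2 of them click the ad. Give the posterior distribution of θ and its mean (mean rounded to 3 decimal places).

Observing 2 successes and 8 failures updates Beta(1, 1) by adding the success and failure counts to the two shape parameters: α = 1+2 = 3, β = 1+8 = 9.
E[θ | data] = 3/(3+9) = 0.250.

Posterior: Beta(3, 9); mean ≈ 0.250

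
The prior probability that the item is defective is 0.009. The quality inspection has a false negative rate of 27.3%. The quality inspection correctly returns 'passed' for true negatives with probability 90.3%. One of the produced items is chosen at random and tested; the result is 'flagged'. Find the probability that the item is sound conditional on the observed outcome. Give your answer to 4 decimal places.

P(¬H | E) ≈ 0.9363

Let H be the event that the item is defective. P(H) = 0.009, so P(¬H) = 0.991. With E the 'flagged' result, P(E|H) = 0.727 and P(E|¬H) = 0.097.
P(E) = 0.727·0.009 + 0.097·0.991 = 0.0065430 + 0.096127 = 0.10267.
By Bayes' theorem, P(H|E) = 0.0065430 / 0.10267 = 0.0637. Hence P(¬H|E) = 1 − 0.0637 = 0.9363.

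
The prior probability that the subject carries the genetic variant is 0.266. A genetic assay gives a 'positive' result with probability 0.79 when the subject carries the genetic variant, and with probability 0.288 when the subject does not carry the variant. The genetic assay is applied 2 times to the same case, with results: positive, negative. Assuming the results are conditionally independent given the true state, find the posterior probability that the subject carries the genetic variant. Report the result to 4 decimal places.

Posterior P(H) ≈ 0.2267

Let H be the event that the subject carries the genetic variant; start with P(H) = 0.266. P('positive'|H) = 0.79, P('positive'|¬H) = 0.288.
Update on result 1 ('positive'): P(H) ← 0.79·0.2660 / (0.79·0.2660 + 0.288·0.7340) = 0.21014/0.42153 = 0.4985.
Update on result 2 ('negative'): P(H) ← 0.21·0.4985 / (0.21·0.4985 + 0.712·0.5015) = 0.10469/0.46175 = 0.2267.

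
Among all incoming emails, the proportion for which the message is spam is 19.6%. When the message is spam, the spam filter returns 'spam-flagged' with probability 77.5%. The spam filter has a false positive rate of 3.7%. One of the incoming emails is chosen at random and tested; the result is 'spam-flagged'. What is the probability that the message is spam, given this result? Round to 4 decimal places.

Let H be the event that the message is spam. P(H) = 0.196, so P(¬H) = 0.804. With E the 'spam-flagged' result, P(E|H) = 0.775 and P(E|¬H) = 0.037.
P(E) = 0.775·0.196 + 0.037·0.804 = 0.15190 + 0.029748 = 0.18165.
By Bayes' theorem, P(H|E) = 0.15190 / 0.18165 = 0.8362.

P(H | E) ≈ 0.8362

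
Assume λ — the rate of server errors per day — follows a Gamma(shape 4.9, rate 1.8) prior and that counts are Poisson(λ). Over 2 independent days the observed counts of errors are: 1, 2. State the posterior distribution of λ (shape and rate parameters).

Total count ∑xᵢ = 3 over n = 2 days.
Gamma is conjugate to the Poisson likelihood: posterior is Gamma(shape = 4.9+3 = 7.9, rate = 1.8+2 = 3.8).

Posterior: Gamma(shape=7.9, rate=3.8)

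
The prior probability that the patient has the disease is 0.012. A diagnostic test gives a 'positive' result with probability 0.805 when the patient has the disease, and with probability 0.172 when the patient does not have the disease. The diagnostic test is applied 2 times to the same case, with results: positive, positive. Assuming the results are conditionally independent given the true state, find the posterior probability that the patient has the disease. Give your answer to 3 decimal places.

Posterior P(H) ≈ 0.210

With H the event that the patient has the disease, the joint likelihood of the observed sequence is P(data|H) = 0.805·0.805 = 0.64803 and P(data|¬H) = 0.172·0.172 = 0.029584.
Bayes: P(H|data) = 0.012·0.64803 / (0.012·0.64803 + 0.988·0.029584) = 0.0077763/0.037005 = 0.2101.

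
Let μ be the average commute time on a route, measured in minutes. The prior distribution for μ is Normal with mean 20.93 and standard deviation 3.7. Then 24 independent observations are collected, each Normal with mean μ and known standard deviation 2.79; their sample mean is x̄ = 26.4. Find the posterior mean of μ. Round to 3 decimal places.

Posterior mean ≈ 26.273

With known σ, the Normal prior is conjugate. Weight on the data is w = (n/σ²)/(n/σ² + 1/τ₀²) = 3.08321/(3.08321+0.0730460) = 0.97686.
Posterior mean = w·x̄ + (1−w)·μ₀ = 0.97686·26.4 + 0.023143·20.93 = 26.273.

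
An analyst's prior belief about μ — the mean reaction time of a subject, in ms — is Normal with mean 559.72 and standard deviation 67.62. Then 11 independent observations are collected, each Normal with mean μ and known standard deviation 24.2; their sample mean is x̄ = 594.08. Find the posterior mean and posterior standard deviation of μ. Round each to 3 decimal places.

With known σ, the Normal prior is conjugate. Weight on the data is w = (n/σ²)/(n/σ² + 1/τ₀²) = 0.0187829/(0.0187829+0.00021870) = 0.98849.
Posterior mean = w·x̄ + (1−w)·μ₀ = 0.98849·594.08 + 0.011510·559.72 = 593.685. Posterior variance = 1/(0.0187829+0.00021870) = 52.6272, so SD = 7.254.

Posterior mean ≈ 593.685; posterior SD ≈ 7.254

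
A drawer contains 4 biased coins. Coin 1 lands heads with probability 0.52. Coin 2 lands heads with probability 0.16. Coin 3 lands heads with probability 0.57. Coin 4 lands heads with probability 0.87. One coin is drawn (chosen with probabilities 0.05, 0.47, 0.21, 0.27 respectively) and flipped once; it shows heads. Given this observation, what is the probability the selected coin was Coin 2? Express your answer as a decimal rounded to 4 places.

Posterior probability ≈ 0.1650

P(heads|C1) = 0.52; P(heads|C2) = 0.16; P(heads|C3) = 0.57; P(heads|C4) = 0.87.
Prior × likelihood for each source: 0.05·0.52=0.02600, 0.47·0.16=0.07520, 0.21·0.57=0.1197, 0.27·0.87=0.2349. Summing gives P(heads) = 0.45580.
P(Coin 2 | heads) = 0.07520 / 0.45580 = 0.1650.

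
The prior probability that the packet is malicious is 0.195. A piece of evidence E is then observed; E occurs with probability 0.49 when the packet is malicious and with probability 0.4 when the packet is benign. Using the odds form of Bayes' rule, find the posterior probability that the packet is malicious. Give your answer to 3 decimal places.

Prior odds = 0.195/(1−0.195) = 0.24224. In log-odds, ln(0.24224) = -1.4178.
Add log likelihood ratio: ln(1.2250) = 0.20294.
Posterior log-odds = -1.2149, so posterior odds = exp(-1.2149) = 0.29674. Converting, P(H|E) = 0.29674/1.2967 = 0.229.

Posterior probability ≈ 0.229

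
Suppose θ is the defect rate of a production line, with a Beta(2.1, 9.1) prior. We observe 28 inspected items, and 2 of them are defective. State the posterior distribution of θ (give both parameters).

Posterior: Beta(4.1, 35.1)

The binomial likelihood is conjugate to the Beta prior: with 2 successes and 26 failures, the posterior is Beta(2.1+2, 9.1+26) = Beta(4.1, 35.1).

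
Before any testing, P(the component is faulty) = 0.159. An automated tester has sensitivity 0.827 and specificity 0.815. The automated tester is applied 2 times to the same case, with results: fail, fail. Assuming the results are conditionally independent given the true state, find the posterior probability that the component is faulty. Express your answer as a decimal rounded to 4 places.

Posterior P(H) ≈ 0.7907

With H the event that the component is faulty, the joint likelihood of the observed sequence is P(data|H) = 0.827·0.827 = 0.68393 and P(data|¬H) = 0.185·0.185 = 0.034225.
Bayes: P(H|data) = 0.159·0.68393 / (0.159·0.68393 + 0.841·0.034225) = 0.10874/0.13753 = 0.7907.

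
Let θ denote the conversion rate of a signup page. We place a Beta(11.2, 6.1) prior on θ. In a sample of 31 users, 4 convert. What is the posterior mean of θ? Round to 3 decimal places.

Posterior mean ≈ 0.315

Observing 4 successes and 27 failures updates Beta(11.2, 6.1) by adding the success and failure counts to the two shape parameters: α = 11.2+4 = 15.2, β = 6.1+27 = 33.1.
Posterior mean = α/(α+β) = 15.2/48.3 = 0.315.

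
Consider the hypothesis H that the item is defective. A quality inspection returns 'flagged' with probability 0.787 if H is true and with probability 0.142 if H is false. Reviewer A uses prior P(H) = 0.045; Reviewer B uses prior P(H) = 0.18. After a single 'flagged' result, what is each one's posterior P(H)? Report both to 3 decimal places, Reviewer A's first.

P('+'|H) = 0.787, P('+'|¬H) = 0.142.
Reviewer A: numerator 0.787·0.045 = 0.035415; evidence = 0.035415+0.142·0.955 = 0.17102; posterior = 0.207.
Reviewer B: numerator 0.787·0.18 = 0.14166; evidence = 0.14166+0.142·0.82 = 0.25810; posterior = 0.549.

Reviewer A: 0.207; Reviewer B: 0.549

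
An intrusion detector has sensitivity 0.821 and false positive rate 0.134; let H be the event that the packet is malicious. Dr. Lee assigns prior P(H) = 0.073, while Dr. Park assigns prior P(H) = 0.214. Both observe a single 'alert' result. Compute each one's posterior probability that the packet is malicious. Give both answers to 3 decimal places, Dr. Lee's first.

The likelihood ratio for an 'alert' result is 0.821/0.134 = 6.1269.
Dr. Lee: prior odds 0.073/0.927 = 0.078749; posterior odds 0.48248; posterior probability 0.325.
Dr. Park: prior odds 0.214/0.786 = 0.27226; posterior odds 1.6681; posterior probability 0.625.

Dr. Lee: 0.325; Dr. Park: 0.625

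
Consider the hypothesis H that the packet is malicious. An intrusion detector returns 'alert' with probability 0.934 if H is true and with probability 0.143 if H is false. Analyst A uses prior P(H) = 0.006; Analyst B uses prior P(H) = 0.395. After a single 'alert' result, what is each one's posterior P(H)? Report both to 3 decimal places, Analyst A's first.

P('+'|H) = 0.934, P('+'|¬H) = 0.143.
Analyst A: numerator 0.934·0.006 = 0.0056040; evidence = 0.0056040+0.143·0.994 = 0.14775; posterior = 0.038.
Analyst B: numerator 0.934·0.395 = 0.36893; evidence = 0.36893+0.143·0.605 = 0.45545; posterior = 0.810.

Analyst A: 0.038; Analyst B: 0.810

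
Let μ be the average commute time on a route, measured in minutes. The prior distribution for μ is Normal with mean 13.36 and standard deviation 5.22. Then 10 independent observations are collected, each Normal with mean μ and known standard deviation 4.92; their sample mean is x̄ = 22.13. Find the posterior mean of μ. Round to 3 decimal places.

With known σ, the Normal prior is conjugate. Weight on the data is w = (n/σ²)/(n/σ² + 1/τ₀²) = 0.413114/(0.413114+0.0366994) = 0.91841.
Posterior mean = w·x̄ + (1−w)·μ₀ = 0.91841·22.13 + 0.081588·13.36 = 21.414.

Posterior mean ≈ 21.414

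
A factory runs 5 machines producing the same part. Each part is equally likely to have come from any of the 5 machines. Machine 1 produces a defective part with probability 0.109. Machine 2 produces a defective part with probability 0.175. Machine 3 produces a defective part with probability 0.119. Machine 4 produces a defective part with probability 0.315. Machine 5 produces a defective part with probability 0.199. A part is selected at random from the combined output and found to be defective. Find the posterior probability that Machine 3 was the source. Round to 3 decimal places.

P(defective|M1) = 0.109; P(defective|M2) = 0.175; P(defective|M3) = 0.119; P(defective|M4) = 0.315; P(defective|M5) = 0.199.
Prior × likelihood for each source: 0.2·0.109=0.02180, 0.2·0.175=0.03500, 0.2·0.119=0.02380, 0.2·0.315=0.06300, 0.2·0.199=0.03980. Summing gives P(defective) = 0.18340.
P(Machine 3 | defective) = 0.02380 / 0.18340 = 0.130.

Posterior probability ≈ 0.130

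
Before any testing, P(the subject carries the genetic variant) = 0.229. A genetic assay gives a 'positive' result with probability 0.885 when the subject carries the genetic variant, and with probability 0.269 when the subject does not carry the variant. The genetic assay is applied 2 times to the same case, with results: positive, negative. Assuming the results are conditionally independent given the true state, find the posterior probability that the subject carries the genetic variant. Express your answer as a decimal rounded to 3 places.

With H the event that the subject carries the genetic variant, the joint likelihood of the observed sequence is P(data|H) = 0.885·0.115 = 0.10178 and P(data|¬H) = 0.269·0.731 = 0.19664.
Bayes: P(H|data) = 0.229·0.10178 / (0.229·0.10178 + 0.771·0.19664) = 0.023306/0.17492 = 0.1332.

Posterior P(H) ≈ 0.133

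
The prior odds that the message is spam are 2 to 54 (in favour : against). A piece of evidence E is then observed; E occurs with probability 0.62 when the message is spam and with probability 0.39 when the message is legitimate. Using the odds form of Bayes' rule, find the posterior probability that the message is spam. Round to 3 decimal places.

Prior odds = 2/54 = 0.037037. In log-odds, ln(0.037037) = -3.2958.
Add log likelihood ratio: ln(1.5897) = 0.46357.
Posterior log-odds = -2.8323, so posterior odds = exp(-2.8323) = 0.058879. Converting, P(H|E) = 0.058879/1.0589 = 0.056.

Posterior probability ≈ 0.056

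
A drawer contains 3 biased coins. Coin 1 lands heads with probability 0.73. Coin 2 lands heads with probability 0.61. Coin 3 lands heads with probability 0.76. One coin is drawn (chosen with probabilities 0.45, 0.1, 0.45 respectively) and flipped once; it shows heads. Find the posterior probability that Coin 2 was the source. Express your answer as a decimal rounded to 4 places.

Tabulate prior·likelihood by source: [1] prior 0.45, lik 0.73, product 0.3285; [2] prior 0.1, lik 0.61, product 0.06100; [3] prior 0.45, lik 0.76, product 0.3420.
Normalizing constant = 0.73150; the posterior for Coin 2 is its product over the sum, 0.06100/0.73150 = 0.0834.

Posterior probability ≈ 0.0834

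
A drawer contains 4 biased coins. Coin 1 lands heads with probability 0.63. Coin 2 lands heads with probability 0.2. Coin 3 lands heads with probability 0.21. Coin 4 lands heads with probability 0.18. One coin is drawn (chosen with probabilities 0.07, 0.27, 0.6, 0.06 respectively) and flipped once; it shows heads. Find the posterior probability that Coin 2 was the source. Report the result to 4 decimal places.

Posterior probability ≈ 0.2299

Tabulate prior·likelihood by source: [1] prior 0.07, lik 0.63, product 0.04410; [2] prior 0.27, lik 0.2, product 0.05400; [3] prior 0.6, lik 0.21, product 0.1260; [4] prior 0.06, lik 0.18, product 0.01080.
Normalizing constant = 0.23490; the posterior for Coin 2 is its product over the sum, 0.05400/0.23490 = 0.2299.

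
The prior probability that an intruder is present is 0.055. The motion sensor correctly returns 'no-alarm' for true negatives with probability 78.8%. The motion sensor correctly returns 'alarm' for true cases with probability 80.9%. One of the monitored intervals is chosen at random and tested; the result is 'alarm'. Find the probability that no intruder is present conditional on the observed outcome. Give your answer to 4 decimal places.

P(¬H | E) ≈ 0.8183

Let H be the event that an intruder is present. P(H) = 0.055, so P(¬H) = 0.945. With E the 'alarm' result, P(E|H) = 0.809 and P(E|¬H) = 0.212.
P(E) = 0.809·0.055 + 0.212·0.945 = 0.044495 + 0.20034 = 0.24483.
By Bayes' theorem, P(H|E) = 0.044495 / 0.24483 = 0.1817. Hence P(¬H|E) = 1 − 0.1817 = 0.8183.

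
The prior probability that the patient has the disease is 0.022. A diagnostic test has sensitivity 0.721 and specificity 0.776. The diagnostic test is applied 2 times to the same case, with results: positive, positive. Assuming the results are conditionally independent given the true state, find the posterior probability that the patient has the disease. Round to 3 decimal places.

Posterior P(H) ≈ 0.189

Let H be the event that the patient has the disease; start with P(H) = 0.022. P('positive'|H) = 0.721, P('positive'|¬H) = 0.224.
Update on result 1 ('positive'): P(H) ← 0.721·0.0220 / (0.721·0.0220 + 0.224·0.9780) = 0.015862/0.23493 = 0.0675.
Update on result 2 ('positive'): P(H) ← 0.721·0.0675 / (0.721·0.0675 + 0.224·0.9325) = 0.048680/0.25756 = 0.1890.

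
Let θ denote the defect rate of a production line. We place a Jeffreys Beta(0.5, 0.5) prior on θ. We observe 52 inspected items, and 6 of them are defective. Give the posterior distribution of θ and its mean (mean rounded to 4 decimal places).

Posterior: Beta(6.5, 46.5); mean ≈ 0.1226

The binomial likelihood is conjugate to the Beta prior: with 6 successes and 46 failures, the posterior is Beta(0.5+6, 0.5+46) = Beta(6.5, 46.5).
E[θ | data] = 6.5/(6.5+46.5) = 0.1226.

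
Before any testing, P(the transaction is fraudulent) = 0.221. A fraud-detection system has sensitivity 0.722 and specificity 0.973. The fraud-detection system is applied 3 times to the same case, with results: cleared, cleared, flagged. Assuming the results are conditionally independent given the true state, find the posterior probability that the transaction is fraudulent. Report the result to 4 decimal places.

Posterior P(H) ≈ 0.3824

With H the event that the transaction is fraudulent, the joint likelihood of the observed sequence is P(data|H) = 0.278·0.278·0.722 = 0.055799 and P(data|¬H) = 0.973·0.973·0.027 = 0.025562.
Bayes: P(H|data) = 0.221·0.055799 / (0.221·0.055799 + 0.779·0.025562) = 0.012332/0.032244 = 0.3824.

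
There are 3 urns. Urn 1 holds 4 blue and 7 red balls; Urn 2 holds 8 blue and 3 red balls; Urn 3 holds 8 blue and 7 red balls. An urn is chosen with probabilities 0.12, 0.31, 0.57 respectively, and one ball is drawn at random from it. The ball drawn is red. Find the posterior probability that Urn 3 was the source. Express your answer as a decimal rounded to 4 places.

Posterior probability ≈ 0.6231

Tabulate prior·likelihood by source: [1] prior 0.12, lik 0.6364, product 0.07636; [2] prior 0.31, lik 0.2727, product 0.08455; [3] prior 0.57, lik 0.4667, product 0.2660.
Normalizing constant = 0.42691; the posterior for Urn 3 is its product over the sum, 0.2660/0.42691 = 0.6231.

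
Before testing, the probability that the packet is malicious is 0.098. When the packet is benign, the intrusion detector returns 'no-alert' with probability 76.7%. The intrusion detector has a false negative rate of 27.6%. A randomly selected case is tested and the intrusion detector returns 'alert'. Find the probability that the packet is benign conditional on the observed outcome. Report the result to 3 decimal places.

P(¬H | E) ≈ 0.748

Let H be the event that the packet is malicious. P(H) = 0.098, so P(¬H) = 0.902. With E the 'alert' result, P(E|H) = 0.724 and P(E|¬H) = 0.233.
P(E) = 0.724·0.098 + 0.233·0.902 = 0.070952 + 0.21017 = 0.28112.
By Bayes' theorem, P(H|E) = 0.070952 / 0.28112 = 0.252. Hence P(¬H|E) = 1 − 0.252 = 0.748.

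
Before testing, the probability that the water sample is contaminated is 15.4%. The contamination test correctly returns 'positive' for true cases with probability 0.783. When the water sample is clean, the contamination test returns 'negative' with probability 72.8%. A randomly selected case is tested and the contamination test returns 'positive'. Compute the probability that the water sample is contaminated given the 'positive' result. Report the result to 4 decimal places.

Write H for 'the water sample is contaminated'. Prior odds H:¬H = 0.154/0.846 = 0.18203. For the 'positive' outcome, the likelihood ratio is 0.783/0.272 = 2.8787.
Posterior odds = 0.18203 × 2.8787 = 0.52401, so P(H|E) = 0.52401/(1+0.52401) = 0.3438.

P(H | E) ≈ 0.3438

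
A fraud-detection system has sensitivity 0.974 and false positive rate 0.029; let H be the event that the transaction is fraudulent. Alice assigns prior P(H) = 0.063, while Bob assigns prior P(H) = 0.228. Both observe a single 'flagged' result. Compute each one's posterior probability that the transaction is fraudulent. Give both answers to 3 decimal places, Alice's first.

Alice: 0.693; Bob: 0.908

The likelihood ratio for a 'flagged' result is 0.974/0.029 = 33.586.
Alice: prior odds 0.063/0.937 = 0.067236; posterior odds 2.2582; posterior probability 0.693.
Bob: prior odds 0.228/0.772 = 0.29534; posterior odds 9.9192; posterior probability 0.908.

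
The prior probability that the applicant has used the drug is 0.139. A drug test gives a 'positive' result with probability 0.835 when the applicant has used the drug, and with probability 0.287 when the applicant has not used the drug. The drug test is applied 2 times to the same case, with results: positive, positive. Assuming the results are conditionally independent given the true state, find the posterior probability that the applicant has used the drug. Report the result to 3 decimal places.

Posterior P(H) ≈ 0.577

Let H be the event that the applicant has used the drug; start with P(H) = 0.139. P('positive'|H) = 0.835, P('positive'|¬H) = 0.287.
Update on result 1 ('positive'): P(H) ← 0.835·0.1390 / (0.835·0.1390 + 0.287·0.8610) = 0.11607/0.36317 = 0.3196.
Update on result 2 ('positive'): P(H) ← 0.835·0.3196 / (0.835·0.3196 + 0.287·0.6804) = 0.26686/0.46213 = 0.5774.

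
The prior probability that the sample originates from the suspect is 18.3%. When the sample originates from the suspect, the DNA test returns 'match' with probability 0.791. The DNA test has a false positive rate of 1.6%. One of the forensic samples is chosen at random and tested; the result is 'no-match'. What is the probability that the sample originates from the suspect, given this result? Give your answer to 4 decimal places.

Write H for 'the sample originates from the suspect'. Prior odds H:¬H = 0.183/0.817 = 0.22399. For the 'no-match' outcome, the likelihood ratio is 0.209/0.984 = 0.21240.
Posterior odds = 0.22399 × 0.21240 = 0.047575, so P(H|E) = 0.047575/(1+0.047575) = 0.0454.

P(H | E) ≈ 0.0454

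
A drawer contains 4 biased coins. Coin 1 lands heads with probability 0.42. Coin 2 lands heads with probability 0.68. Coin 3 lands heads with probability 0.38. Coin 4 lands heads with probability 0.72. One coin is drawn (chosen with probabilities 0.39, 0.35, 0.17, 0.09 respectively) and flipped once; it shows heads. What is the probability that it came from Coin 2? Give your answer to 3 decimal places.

Posterior probability ≈ 0.448

Tabulate prior·likelihood by source: [1] prior 0.39, lik 0.42, product 0.1638; [2] prior 0.35, lik 0.68, product 0.2380; [3] prior 0.17, lik 0.38, product 0.06460; [4] prior 0.09, lik 0.72, product 0.06480.
Normalizing constant = 0.53120; the posterior for Coin 2 is its product over the sum, 0.2380/0.53120 = 0.448.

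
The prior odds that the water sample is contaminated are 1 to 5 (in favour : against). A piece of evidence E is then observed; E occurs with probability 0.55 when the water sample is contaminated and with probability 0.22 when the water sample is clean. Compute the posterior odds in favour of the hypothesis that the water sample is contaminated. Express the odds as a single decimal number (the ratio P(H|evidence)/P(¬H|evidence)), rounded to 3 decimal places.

Prior odds = 1/5 = 0.20000.
Likelihood ratio for E = 0.55/0.22 = 2.5000.
Posterior odds = prior odds × LR = 0.50000.

Posterior odds ≈ 0.500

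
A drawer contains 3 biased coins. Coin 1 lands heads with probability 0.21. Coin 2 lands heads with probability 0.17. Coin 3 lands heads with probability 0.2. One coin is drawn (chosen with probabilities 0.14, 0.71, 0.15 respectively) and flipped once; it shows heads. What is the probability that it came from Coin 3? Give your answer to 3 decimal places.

Tabulate prior·likelihood by source: [1] prior 0.14, lik 0.21, product 0.02940; [2] prior 0.71, lik 0.17, product 0.1207; [3] prior 0.15, lik 0.2, product 0.03000.
Normalizing constant = 0.18010; the posterior for Coin 3 is its product over the sum, 0.03000/0.18010 = 0.167.

Posterior probability ≈ 0.167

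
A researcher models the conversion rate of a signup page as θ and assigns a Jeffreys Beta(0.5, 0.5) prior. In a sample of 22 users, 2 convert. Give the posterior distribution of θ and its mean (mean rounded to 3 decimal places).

The binomial likelihood is conjugate to the Beta prior: with 2 successes and 20 failures, the posterior is Beta(0.5+2, 0.5+20) = Beta(2.5, 20.5).
Posterior mean = α/(α+β) = 2.5/23 = 0.109.

Posterior: Beta(2.5, 20.5); mean ≈ 0.109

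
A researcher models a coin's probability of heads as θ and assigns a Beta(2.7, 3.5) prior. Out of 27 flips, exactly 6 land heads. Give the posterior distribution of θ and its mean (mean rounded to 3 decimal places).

Posterior: Beta(8.7, 24.5); mean ≈ 0.262

Observing 6 successes and 21 failures updates Beta(2.7, 3.5) by adding the success and failure counts to the two shape parameters: α = 2.7+6 = 8.7, β = 3.5+21 = 24.5.
Posterior mean = α/(α+β) = 8.7/33.2 = 0.262.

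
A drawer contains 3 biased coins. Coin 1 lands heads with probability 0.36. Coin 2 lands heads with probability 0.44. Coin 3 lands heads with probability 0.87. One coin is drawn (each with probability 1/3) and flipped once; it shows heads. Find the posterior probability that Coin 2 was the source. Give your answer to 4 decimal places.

Posterior probability ≈ 0.2635

P(heads|C1) = 0.36; P(heads|C2) = 0.44; P(heads|C3) = 0.87.
Prior × likelihood for each source: 0.333333·0.36=0.1200, 0.333333·0.44=0.1467, 0.333333·0.87=0.2900. Summing gives P(heads) = 0.55667.
P(Coin 2 | heads) = 0.1467 / 0.55667 = 0.2635.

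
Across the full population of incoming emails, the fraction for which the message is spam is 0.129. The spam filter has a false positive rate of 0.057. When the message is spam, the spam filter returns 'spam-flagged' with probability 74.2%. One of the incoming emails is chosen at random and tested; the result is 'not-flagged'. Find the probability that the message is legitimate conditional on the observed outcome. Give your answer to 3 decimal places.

P(¬H | E) ≈ 0.961

Write H for 'the message is spam'. Prior odds H:¬H = 0.129/0.871 = 0.14811. For the 'not-flagged' outcome, the likelihood ratio is 0.258/0.943 = 0.27359.
Posterior odds = 0.14811 × 0.27359 = 0.040521, so P(H|E) = 0.040521/(1+0.040521) = 0.039. Then P(¬H|E) = 1 − 0.039 = 0.961.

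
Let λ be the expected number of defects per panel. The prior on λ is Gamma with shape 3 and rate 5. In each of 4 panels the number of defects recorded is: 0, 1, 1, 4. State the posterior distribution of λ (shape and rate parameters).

The Poisson likelihood adds the total count to the shape and the number of exposure periods to the rate. Here ∑xᵢ = 6 and n = 4, so shape 3→9 and rate 5→9.

Posterior: Gamma(shape=9, rate=9)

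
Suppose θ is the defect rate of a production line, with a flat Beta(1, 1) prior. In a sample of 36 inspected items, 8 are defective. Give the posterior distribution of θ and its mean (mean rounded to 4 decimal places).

Posterior: Beta(9, 29); mean ≈ 0.2368

Observing 8 successes and 28 failures updates Beta(1, 1) by adding the success and failure counts to the two shape parameters: α = 1+8 = 9, β = 1+28 = 29.
E[θ | data] = 9/(9+29) = 0.2368.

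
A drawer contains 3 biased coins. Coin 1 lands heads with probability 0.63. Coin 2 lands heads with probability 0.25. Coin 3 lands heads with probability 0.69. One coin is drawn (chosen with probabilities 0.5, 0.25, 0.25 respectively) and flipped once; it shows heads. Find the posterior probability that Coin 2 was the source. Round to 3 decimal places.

P(heads|C1) = 0.63; P(heads|C2) = 0.25; P(heads|C3) = 0.69.
Prior × likelihood for each source: 0.5·0.63=0.3150, 0.25·0.25=0.06250, 0.25·0.69=0.1725. Summing gives P(heads) = 0.55000.
P(Coin 2 | heads) = 0.06250 / 0.55000 = 0.114.

Posterior probability ≈ 0.114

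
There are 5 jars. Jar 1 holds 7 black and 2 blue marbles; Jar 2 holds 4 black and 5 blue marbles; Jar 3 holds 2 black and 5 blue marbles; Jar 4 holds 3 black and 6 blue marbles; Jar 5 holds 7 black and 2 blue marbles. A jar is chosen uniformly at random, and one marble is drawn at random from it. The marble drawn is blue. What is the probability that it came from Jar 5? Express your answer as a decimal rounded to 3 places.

P(blue|Jar 1) = 0.2222; P(blue|Jar 2) = 0.5556; P(blue|Jar 3) = 0.7143; P(blue|Jar 4) = 0.6667; P(blue|Jar 5) = 0.2222.
Prior × likelihood for each source: 0.2·0.2222=0.04444, 0.2·0.5556=0.1111, 0.2·0.7143=0.1429, 0.2·0.6667=0.1333, 0.2·0.2222=0.04444. Summing gives P(blue) = 0.47619.
P(Jar 5 | blue) = 0.04444 / 0.47619 = 0.093.

Posterior probability ≈ 0.093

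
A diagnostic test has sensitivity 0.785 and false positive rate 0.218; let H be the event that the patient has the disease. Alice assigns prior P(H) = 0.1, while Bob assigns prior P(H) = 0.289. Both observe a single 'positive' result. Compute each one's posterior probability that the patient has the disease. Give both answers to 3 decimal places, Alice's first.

P('+'|H) = 0.785, P('+'|¬H) = 0.218.
Alice: numerator 0.785·0.1 = 0.078500; evidence = 0.078500+0.218·0.9 = 0.27470; posterior = 0.286.
Bob: numerator 0.785·0.289 = 0.22686; evidence = 0.22686+0.218·0.711 = 0.38186; posterior = 0.594.

Alice: 0.286; Bob: 0.594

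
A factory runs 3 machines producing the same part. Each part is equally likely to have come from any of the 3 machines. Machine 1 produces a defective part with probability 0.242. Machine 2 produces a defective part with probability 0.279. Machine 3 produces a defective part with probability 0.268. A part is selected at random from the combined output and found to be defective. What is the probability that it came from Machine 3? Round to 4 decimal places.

P(defective|M1) = 0.242; P(defective|M2) = 0.279; P(defective|M3) = 0.268.
Prior × likelihood for each source: 0.333333·0.242=0.08067, 0.333333·0.279=0.09300, 0.333333·0.268=0.08933. Summing gives P(defective) = 0.26300.
P(Machine 3 | defective) = 0.08933 / 0.26300 = 0.3397.

Posterior probability ≈ 0.3397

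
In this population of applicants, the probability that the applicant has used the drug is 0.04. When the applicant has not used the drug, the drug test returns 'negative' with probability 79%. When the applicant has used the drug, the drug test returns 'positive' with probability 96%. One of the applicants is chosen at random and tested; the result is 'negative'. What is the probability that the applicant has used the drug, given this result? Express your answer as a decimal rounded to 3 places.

Let H be the event that the applicant has used the drug. P(H) = 0.04, so P(¬H) = 0.96. With E the 'negative' result, P(E|H) = 0.04 and P(E|¬H) = 0.79.
P(E) = 0.04·0.04 + 0.79·0.96 = 0.0016000 + 0.75840 = 0.76000.
By Bayes' theorem, P(H|E) = 0.0016000 / 0.76000 = 0.002.

P(H | E) ≈ 0.002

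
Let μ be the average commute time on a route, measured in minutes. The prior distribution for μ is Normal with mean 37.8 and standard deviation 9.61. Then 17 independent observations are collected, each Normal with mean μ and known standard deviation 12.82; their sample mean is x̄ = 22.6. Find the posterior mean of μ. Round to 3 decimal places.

Posterior mean ≈ 24.040

Prior precision 1/τ₀² = 1/9.61² = 0.0108281; data precision n/σ² = 17/12.82² = 0.103436.
Posterior precision = 0.0108281 + 0.103436 = 0.114264.
Posterior mean = (0.0108281·37.8 + 0.103436·22.6) / 0.114264 = 24.040.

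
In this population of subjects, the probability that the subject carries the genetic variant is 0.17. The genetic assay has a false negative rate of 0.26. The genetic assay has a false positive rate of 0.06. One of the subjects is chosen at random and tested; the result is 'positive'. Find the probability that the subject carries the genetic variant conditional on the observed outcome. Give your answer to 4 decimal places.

Let H be the event that the subject carries the genetic variant. P(H) = 0.17, so P(¬H) = 0.83. With E the 'positive' result, P(E|H) = 0.74 and P(E|¬H) = 0.06.
P(E) = 0.74·0.17 + 0.06·0.83 = 0.12580 + 0.049800 = 0.17560.
By Bayes' theorem, P(H|E) = 0.12580 / 0.17560 = 0.7164.

P(H | E) ≈ 0.7164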